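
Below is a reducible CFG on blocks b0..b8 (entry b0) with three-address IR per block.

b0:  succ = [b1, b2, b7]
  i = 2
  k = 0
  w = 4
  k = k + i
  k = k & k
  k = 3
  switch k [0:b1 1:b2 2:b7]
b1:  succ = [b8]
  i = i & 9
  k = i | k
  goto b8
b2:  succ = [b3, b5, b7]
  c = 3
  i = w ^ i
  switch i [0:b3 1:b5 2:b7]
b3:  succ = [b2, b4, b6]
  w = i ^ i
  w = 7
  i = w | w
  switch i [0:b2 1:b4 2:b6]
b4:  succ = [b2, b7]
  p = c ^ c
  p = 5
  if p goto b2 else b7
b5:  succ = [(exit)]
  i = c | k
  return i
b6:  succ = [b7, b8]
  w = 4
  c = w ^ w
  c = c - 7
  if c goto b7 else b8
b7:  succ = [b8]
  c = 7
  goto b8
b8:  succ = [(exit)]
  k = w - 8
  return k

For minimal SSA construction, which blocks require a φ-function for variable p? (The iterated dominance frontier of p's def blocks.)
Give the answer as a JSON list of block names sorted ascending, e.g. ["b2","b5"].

Answer: ["b2", "b7", "b8"]

Derivation:
idom tree: b1←b0 b2←b0 b3←b2 b4←b3 b5←b2 b6←b3 b7←b0 b8←b0
Dom∩ at merges:
  b2: preds {b0,b3,b4}: {b0} ∩ {b0,b2,b3} ∩ {b0,b2,b3,b4} = {b0}; idom=b0
  b7: preds {b0,b2,b4,b6}: {b0} ∩ {b0,b2} ∩ {b0,b2,b3,b4} ∩ {b0,b2,b3,b6} = {b0}; idom=b0
  b8: preds {b1,b6,b7}: {b0,b1} ∩ {b0,b2,b3,b6} ∩ {b0,b7} = {b0}; idom=b0

DF derivation:
  join b2 pred b0: · stop@b0
  join b2 pred b3: b3→b2 stop@b0
  join b2 pred b4: b4→b3→b2 stop@b0
  join b7 pred b0: · stop@b0
  join b7 pred b2: b2 stop@b0
  join b7 pred b4: b4→b3→b2 stop@b0
  join b7 pred b6: b6→b3→b2 stop@b0
  join b8 pred b1: b1 stop@b0
  join b8 pred b6: b6→b3→b2 stop@b0
  join b8 pred b7: b7 stop@b0
  b0: DF=∅
  b1: DF={b8}
  b2: DF={b2,b7,b8}
  b3: DF={b2,b7,b8}
  b4: DF={b2,b7}
  b5: DF=∅
  b6: DF={b7,b8}
  b7: DF={b8}
  b8: DF=∅

φ for p: defs {b4}
  DF⁺ = {b2,b7,b8}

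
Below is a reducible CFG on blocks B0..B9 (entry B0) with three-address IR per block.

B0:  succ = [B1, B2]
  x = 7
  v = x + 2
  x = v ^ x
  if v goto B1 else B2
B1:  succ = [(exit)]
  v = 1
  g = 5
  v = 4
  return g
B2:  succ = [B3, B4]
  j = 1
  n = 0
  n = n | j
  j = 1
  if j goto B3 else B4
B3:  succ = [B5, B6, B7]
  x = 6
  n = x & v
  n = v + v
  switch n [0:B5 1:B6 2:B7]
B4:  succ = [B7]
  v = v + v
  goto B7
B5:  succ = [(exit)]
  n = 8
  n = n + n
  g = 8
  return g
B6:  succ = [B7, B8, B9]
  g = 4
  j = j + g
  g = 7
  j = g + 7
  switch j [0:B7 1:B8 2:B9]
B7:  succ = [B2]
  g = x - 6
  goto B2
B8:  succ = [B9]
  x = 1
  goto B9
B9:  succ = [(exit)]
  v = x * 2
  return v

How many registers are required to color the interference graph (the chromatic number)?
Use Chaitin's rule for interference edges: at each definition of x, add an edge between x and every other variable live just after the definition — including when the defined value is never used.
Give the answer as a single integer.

def/use:
  B0: {v,x} / ∅
  B1: {g,v} / ∅
  B2: {j,n} / ∅
  B3: {n,x} / {v}
  B4: {v} / {v}
  B5: {g,n} / ∅
  B6: {g,j} / {j}
  B7: {g} / {x}
  B8: {x} / ∅
  B9: {v} / {x}

Liveness:
  B0 li=∅ lo={v,x}
  B1 li=∅ lo=∅
  B2 li={v,x} lo={j,v,x}
  B3 li={j,v} lo={j,v,x}
  B4 li={v,x} lo={v,x}
  B5 li=∅ lo=∅
  B6 li={j,v,x} lo={v,x}
  B7 li={v,x} lo={v,x}
  B8 li=∅ lo={x}
  B9 li={x} lo=∅

Conflict graph:
  g — {j,v,x}
  j — {g,n,v,x}
  n — {j,v,x}
  v — {g,j,n,x}
  x — {g,j,n,v}

Registers:
  {g,j,v,x} pairwise interfere (4-clique) ⇒ χ ≥ 4
  assign g→r3 j→r0 n→r3 v→r1 x→r2 — no edge inside a register ⇒ χ ≤ 4
  χ = 4

Answer: 4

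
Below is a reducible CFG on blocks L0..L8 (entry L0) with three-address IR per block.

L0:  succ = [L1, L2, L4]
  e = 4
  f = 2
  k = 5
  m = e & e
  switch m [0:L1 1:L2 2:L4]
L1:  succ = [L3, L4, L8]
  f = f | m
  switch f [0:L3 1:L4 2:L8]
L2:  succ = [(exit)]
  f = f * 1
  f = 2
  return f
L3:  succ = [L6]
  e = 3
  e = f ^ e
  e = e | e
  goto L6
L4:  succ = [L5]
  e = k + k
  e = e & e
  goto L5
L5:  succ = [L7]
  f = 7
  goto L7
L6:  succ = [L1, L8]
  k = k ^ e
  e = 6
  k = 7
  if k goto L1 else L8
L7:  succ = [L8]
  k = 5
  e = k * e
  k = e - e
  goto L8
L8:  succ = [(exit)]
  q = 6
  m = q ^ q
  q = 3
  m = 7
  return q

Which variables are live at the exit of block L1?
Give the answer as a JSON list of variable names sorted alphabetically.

Per-block:
  L0 def {e,f,k,m} use ∅
  L1 def {f} use {f,m}
  L2 def {f} use {f}
  L3 def {e} use {f}
  L4 def {e} use {k}
  L5 def {f} use ∅
  L6 def {e,k} use {e,k}
  L7 def {e,k} use {e}
  L8 def {m,q} use ∅

Liveness:
  L0: in=∅ out={f,k,m}
  L1: in={f,k,m} out={f,k,m}
  L2: in={f} out=∅
  L3: in={f,k,m} out={e,f,k,m}
  L4: in={k} out={e}
  L5: in={e} out={e}
  L6: in={e,f,k,m} out={f,k,m}
  L7: in={e} out=∅
  L8: in=∅ out=∅

live-out(L1) = ["f", "k", "m"]

Answer: ["f", "k", "m"]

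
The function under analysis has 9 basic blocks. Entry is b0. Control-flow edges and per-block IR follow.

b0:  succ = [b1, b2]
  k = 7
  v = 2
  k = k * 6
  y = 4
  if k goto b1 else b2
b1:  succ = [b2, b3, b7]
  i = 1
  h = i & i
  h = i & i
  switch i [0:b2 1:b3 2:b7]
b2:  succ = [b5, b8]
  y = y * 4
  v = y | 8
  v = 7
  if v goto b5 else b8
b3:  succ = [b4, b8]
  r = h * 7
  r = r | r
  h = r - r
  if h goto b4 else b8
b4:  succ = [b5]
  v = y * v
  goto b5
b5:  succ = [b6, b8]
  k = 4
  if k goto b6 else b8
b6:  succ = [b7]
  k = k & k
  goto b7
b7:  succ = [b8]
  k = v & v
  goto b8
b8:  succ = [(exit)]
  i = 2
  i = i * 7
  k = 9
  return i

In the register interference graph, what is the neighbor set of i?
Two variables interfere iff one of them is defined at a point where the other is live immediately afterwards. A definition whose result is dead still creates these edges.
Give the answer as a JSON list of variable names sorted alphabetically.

Per-block:
  b0: {k,v,y} / ∅
  b1: {h,i} / ∅
  b2: {v,y} / {y}
  b3: {h,r} / {h}
  b4: {v} / {v,y}
  b5: {k} / ∅
  b6: {k} / {k}
  b7: {k} / {v}
  b8: {i,k} / ∅

Live sets:
  live b0: ∅→{v,y}
  live b1: {v,y}→{h,v,y}
  live b2: {y}→{v}
  live b3: {h,v,y}→{v,y}
  live b4: {v,y}→{v}
  live b5: {v}→{k,v}
  live b6: {k,v}→{v}
  live b7: {v}→∅
  live b8: ∅→∅

Interfere edges:
  h — {i,v,y}
  i — {h,k,v,y}
  k — {i,v,y}
  r — {v,y}
  v — {h,i,k,r,y}
  y — {h,i,k,r,v}

N(i) = ["h", "k", "v", "y"]

Answer: ["h", "k", "v", "y"]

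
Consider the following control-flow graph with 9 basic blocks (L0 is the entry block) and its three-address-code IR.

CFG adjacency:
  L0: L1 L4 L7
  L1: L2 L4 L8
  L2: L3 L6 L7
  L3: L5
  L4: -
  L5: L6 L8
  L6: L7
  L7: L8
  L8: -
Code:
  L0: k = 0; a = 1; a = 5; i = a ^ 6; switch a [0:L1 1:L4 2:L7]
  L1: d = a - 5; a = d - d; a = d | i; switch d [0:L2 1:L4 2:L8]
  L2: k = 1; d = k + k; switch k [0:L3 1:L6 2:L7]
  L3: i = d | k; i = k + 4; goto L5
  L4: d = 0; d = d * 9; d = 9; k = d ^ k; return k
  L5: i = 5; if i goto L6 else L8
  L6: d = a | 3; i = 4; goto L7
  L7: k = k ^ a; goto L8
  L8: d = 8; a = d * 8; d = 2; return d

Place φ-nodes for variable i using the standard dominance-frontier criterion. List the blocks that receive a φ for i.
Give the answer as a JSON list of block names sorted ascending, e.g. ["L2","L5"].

idom tree: L1←L0 L2←L1 L3←L2 L4←L0 L5←L3 L6←L2 L7←L0 L8←L0
Dom at joins:
  L4: preds {L0,L1}: {L0} ∩ {L0,L1} = {L0}; idom=L0
  L6: preds {L2,L5}: {L0,L1,L2} ∩ {L0,L1,L2,L3,L5} = {L0,L1,L2}; idom=L2
  L7: preds {L0,L2,L6}: {L0} ∩ {L0,L1,L2} ∩ {L0,L1,L2,L6} = {L0}; idom=L0
  L8: preds {L1,L5,L7}: {L0,L1} ∩ {L0,L1,L2,L3,L5} ∩ {L0,L7} = {L0}; idom=L0

DF walk-up:
  join L4 pred L0: · stop@L0
  join L4 pred L1: L1 stop@L0
  join L6 pred L2: · stop@L2
  join L6 pred L5: L5→L3 stop@L2
  join L7 pred L0: · stop@L0
  join L7 pred L2: L2→L1 stop@L0
  join L7 pred L6: L6→L2→L1 stop@L0
  join L8 pred L1: L1 stop@L0
  join L8 pred L5: L5→L3→L2→L1 stop@L0
  join L8 pred L7: L7 stop@L0
  L0: DF=∅
  L1: DF={L4,L7,L8}
  L2: DF={L7,L8}
  L3: DF={L6,L8}
  L4: DF=∅
  L5: DF={L6,L8}
  L6: DF={L7}
  L7: DF={L8}
  L8: DF=∅

φ for i: defs {L0,L3,L5,L6}
  DF⁺ = {L6,L7,L8}

Answer: ["L6", "L7", "L8"]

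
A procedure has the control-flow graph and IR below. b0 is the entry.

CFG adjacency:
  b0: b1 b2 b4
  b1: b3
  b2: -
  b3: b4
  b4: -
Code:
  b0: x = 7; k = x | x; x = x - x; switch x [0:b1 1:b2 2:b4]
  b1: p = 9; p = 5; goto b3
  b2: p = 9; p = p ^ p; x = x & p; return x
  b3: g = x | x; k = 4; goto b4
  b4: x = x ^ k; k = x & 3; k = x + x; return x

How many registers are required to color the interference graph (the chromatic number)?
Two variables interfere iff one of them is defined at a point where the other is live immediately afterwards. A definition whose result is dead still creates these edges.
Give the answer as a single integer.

Per-block:
  b0: def={k,x} ue=∅
  b1: def={p} ue=∅
  b2: def={p,x} ue={x}
  b3: def={g,k} ue={x}
  b4: def={k,x} ue={k,x}

Live sets:
  live b0: ∅→{k,x}
  live b1: {x}→{x}
  live b2: {x}→∅
  live b3: {x}→{k,x}
  live b4: {k,x}→∅

Interference:
  g — {x}
  k — {x}
  p — {x}
  x — {g,k,p}

Registers:
  lower bound: {g,x} mutually conflict ⇒ χ ≥ 2
  assign g→c1 k→c1 p→c1 x→c0 — no edge inside a register ⇒ χ ≤ 2
  χ = 2

Answer: 2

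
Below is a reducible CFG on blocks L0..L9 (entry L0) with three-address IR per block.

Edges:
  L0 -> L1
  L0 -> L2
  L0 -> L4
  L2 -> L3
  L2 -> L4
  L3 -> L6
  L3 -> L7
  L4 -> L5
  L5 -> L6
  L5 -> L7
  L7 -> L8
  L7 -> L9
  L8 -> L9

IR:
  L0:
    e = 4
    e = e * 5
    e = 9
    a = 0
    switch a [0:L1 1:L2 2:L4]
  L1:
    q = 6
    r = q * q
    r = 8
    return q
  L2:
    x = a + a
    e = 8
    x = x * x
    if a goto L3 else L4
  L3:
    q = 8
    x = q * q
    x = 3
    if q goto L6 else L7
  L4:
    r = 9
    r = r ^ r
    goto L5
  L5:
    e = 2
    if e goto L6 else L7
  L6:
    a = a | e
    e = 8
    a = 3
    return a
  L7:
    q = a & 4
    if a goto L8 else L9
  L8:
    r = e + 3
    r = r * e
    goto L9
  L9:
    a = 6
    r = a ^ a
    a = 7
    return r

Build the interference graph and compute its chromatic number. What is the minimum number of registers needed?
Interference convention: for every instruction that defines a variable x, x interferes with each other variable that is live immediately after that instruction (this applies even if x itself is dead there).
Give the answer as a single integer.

Block summaries:
  L0 def {a,e} use ∅
  L1 def {q,r} use ∅
  L2 def {e,x} use {a}
  L3 def {q,x} use ∅
  L4 def {r} use ∅
  L5 def {e} use ∅
  L6 def {a,e} use {a,e}
  L7 def {q} use {a}
  L8 def {r} use {e}
  L9 def {a,r} use ∅

Liveness:
  L0 li=∅ lo={a}
  L1 li=∅ lo=∅
  L2 li={a} lo={a,e}
  L3 li={a,e} lo={a,e}
  L4 li={a} lo={a}
  L5 li={a} lo={a,e}
  L6 li={a,e} lo=∅
  L7 li={a,e} lo={e}
  L8 li={e} lo=∅
  L9 li=∅ lo=∅

Conflict graph:
  a: {e,q,r,x}
  e: {a,q,r,x}
  q: {a,e,r,x}
  r: {a,e,q}
  x: {a,e,q}

Chromatic number:
  {a,e,q,r} pairwise interfere (4-clique) ⇒ χ ≥ 4
  assign a→r0 e→r1 q→r2 r→r3 x→r3 — no edge inside a register ⇒ χ ≤ 4
  χ = 4

Answer: 4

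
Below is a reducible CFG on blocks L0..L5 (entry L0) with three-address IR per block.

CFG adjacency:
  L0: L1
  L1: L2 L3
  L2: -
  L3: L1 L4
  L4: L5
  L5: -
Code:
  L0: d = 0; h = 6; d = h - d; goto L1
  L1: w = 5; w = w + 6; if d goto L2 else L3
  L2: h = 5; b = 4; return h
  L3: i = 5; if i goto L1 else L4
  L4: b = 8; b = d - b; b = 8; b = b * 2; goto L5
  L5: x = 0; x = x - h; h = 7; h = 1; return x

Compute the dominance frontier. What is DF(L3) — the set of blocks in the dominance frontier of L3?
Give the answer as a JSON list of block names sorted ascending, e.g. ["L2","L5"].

idom tree: L1←L0 L2←L1 L3←L1 L4←L3 L5←L4
Dom∩ at merges:
  L1: preds {L0,L3}: {L0} ∩ {L0,L1,L3} = {L0}; idom=L0

DF derivation:
  L1←L0: walk · to L0
  L1←L3: walk L3→L1 to L0
  L0: DF=∅
  L1: DF={L1}
  L2: DF=∅
  L3: DF={L1}
  L4: DF=∅
  L5: DF=∅

DF(L3) = ["L1"]

Answer: ["L1"]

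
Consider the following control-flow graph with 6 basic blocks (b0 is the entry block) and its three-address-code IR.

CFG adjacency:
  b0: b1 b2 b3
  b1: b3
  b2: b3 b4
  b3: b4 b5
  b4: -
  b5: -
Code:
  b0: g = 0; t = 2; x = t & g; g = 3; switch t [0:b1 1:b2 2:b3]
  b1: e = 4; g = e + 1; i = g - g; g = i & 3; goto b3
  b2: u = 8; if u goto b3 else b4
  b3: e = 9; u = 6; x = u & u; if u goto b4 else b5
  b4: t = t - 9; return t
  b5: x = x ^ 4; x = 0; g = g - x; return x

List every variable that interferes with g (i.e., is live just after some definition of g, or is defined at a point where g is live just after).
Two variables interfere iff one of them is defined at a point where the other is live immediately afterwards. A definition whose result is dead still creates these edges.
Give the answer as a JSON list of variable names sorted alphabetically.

Answer: ["e", "t", "u", "x"]

Derivation:
def/use:
  b0 def {g,t,x} use ∅
  b1 def {e,g,i} use ∅
  b2 def {u} use ∅
  b3 def {e,u,x} use ∅
  b4 def {t} use {t}
  b5 def {g,x} use {g,x}

Live sets:
  b0 li=∅ lo={g,t}
  b1 li={t} lo={g,t}
  b2 li={g,t} lo={g,t}
  b3 li={g,t} lo={g,t,x}
  b4 li={t} lo=∅
  b5 li={g,x} lo=∅

Conflict graph:
  e — {g,t}
  g — {e,t,u,x}
  i — {t}
  t — {e,g,i,u,x}
  u — {g,t,x}
  x — {g,t,u}

N(g) = ["e", "t", "u", "x"]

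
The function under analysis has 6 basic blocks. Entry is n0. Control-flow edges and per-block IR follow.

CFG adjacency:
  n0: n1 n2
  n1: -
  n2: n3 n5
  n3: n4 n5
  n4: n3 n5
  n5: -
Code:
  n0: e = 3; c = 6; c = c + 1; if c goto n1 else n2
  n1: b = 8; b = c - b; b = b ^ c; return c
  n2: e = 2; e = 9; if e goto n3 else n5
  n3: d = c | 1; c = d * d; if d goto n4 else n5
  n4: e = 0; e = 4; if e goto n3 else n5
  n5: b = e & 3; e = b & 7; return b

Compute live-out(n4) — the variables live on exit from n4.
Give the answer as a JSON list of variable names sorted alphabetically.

Block summaries:
  n0 def {c,e} use ∅
  n1 def {b} use {c}
  n2 def {e} use ∅
  n3 def {c,d} use {c}
  n4 def {e} use ∅
  n5 def {b,e} use {e}

Backward fixpoint:
  live n0: ∅→{c}
  live n1: {c}→∅
  live n2: {c}→{c,e}
  live n3: {c,e}→{c,e}
  live n4: {c}→{c,e}
  live n5: {e}→∅

live-out(n4) = ["c", "e"]

Answer: ["c", "e"]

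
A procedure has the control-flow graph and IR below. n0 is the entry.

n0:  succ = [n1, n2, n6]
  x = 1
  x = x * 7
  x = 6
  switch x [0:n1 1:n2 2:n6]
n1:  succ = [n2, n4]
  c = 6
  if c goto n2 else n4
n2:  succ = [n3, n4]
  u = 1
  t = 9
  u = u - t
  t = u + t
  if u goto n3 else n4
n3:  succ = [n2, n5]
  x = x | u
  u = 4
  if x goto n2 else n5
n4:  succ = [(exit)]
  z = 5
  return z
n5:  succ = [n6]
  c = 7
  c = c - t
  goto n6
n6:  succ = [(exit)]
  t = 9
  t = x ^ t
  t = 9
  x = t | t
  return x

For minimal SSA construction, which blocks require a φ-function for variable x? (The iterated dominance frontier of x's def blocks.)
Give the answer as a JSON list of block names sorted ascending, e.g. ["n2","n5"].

Answer: ["n2", "n4", "n6"]

Analysis:
idom tree: n1←n0 n2←n0 n3←n2 n4←n0 n5←n3 n6←n0
Join-block Dom:
  n2: preds {n0,n1,n3}: {n0} ∩ {n0,n1} ∩ {n0,n2,n3} = {n0}; idom=n0
  n4: preds {n1,n2}: {n0,n1} ∩ {n0,n2} = {n0}; idom=n0
  n6: preds {n0,n5}: {n0} ∩ {n0,n2,n3,n5} = {n0}; idom=n0

DF derivation:
  join n2 pred n0: · stop@n0
  join n2 pred n1: n1 stop@n0
  join n2 pred n3: n3→n2 stop@n0
  join n4 pred n1: n1 stop@n0
  join n4 pred n2: n2 stop@n0
  join n6 pred n0: · stop@n0
  join n6 pred n5: n5→n3→n2 stop@n0
  DF(n0)=∅
  DF(n1)={n2,n4}
  DF(n2)={n2,n4,n6}
  DF(n3)={n2,n6}
  DF(n4)=∅
  DF(n5)={n6}
  DF(n6)=∅

φ for x: defs {n0,n3,n6}
  DF⁺ = {n2,n4,n6}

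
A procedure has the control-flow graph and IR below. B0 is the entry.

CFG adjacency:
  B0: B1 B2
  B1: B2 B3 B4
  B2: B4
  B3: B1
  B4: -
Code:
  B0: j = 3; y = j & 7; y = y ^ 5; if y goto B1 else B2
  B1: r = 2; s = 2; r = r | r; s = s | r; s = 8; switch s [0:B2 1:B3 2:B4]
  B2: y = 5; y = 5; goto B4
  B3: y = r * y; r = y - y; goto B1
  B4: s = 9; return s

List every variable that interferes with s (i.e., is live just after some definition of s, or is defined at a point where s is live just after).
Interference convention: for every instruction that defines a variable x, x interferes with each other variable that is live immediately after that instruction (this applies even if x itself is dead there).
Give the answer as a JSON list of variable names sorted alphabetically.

Answer: ["r", "y"]

Working:
Block summaries:
  B0: def={j,y} ue=∅
  B1: def={r,s} ue=∅
  B2: def={y} ue=∅
  B3: def={r,y} ue={r,y}
  B4: def={s} ue=∅

Live sets:
  B0 li=∅ lo={y}
  B1 li={y} lo={r,y}
  B2 li=∅ lo=∅
  B3 li={r,y} lo={y}
  B4 li=∅ lo=∅

Conflict graph:
  j: ∅
  r: {s,y}
  s: {r,y}
  y: {r,s}

N(s) = ["r", "y"]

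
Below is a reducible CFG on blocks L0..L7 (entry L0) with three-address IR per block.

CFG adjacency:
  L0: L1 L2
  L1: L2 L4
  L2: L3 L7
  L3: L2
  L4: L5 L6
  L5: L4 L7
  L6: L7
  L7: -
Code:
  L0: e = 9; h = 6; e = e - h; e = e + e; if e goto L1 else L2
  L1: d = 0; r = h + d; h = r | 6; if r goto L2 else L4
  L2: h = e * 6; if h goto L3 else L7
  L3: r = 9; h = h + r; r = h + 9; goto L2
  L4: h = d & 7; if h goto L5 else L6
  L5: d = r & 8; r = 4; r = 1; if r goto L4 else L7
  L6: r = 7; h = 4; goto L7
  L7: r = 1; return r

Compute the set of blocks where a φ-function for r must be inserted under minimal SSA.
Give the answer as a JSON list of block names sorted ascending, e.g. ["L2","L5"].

Answer: ["L2", "L4", "L7"]

Working:
idom tree: L1←L0 L2←L0 L3←L2 L4←L1 L5←L4 L6←L4 L7←L0
Dom at joins:
  L2: preds {L0,L1,L3}: {L0} ∩ {L0,L1} ∩ {L0,L2,L3} = {L0}; idom=L0
  L4: preds {L1,L5}: {L0,L1} ∩ {L0,L1,L4,L5} = {L0,L1}; idom=L1
  L7: preds {L2,L5,L6}: {L0,L2} ∩ {L0,L1,L4,L5} ∩ {L0,L1,L4,L6} = {L0}; idom=L0

DF walk-up:
  join L2 pred L0: · stop@L0
  join L2 pred L1: L1 stop@L0
  join L2 pred L3: L3→L2 stop@L0
  join L4 pred L1: · stop@L1
  join L4 pred L5: L5→L4 stop@L1
  join L7 pred L2: L2 stop@L0
  join L7 pred L5: L5→L4→L1 stop@L0
  join L7 pred L6: L6→L4→L1 stop@L0
  DF(L0)=∅
  DF(L1)={L2,L7}
  DF(L2)={L2,L7}
  DF(L3)={L2}
  DF(L4)={L4,L7}
  DF(L5)={L4,L7}
  DF(L6)={L7}
  DF(L7)=∅

φ for r: defs {L1,L3,L5,L6,L7}
  DF⁺ = {L2,L4,L7}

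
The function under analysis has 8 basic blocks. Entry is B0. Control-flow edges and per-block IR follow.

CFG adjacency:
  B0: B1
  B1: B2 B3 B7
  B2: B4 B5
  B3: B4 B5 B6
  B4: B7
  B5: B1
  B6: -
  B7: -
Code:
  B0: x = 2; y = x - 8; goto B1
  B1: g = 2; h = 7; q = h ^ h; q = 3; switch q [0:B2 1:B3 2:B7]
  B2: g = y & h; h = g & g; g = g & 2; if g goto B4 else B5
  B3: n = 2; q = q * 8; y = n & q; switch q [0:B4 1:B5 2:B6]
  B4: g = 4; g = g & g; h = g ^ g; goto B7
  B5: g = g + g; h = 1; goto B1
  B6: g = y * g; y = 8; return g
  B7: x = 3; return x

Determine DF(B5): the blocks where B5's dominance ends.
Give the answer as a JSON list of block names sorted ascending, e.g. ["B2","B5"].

idom tree: B1←B0 B2←B1 B3←B1 B4←B1 B5←B1 B6←B3 B7←B1
Dom at joins:
  B1: preds {B0,B5}: {B0} ∩ {B0,B1,B5} = {B0}; idom=B0
  B4: preds {B2,B3}: {B0,B1,B2} ∩ {B0,B1,B3} = {B0,B1}; idom=B1
  B5: preds {B2,B3}: {B0,B1,B2} ∩ {B0,B1,B3} = {B0,B1}; idom=B1
  B7: preds {B1,B4}: {B0,B1} ∩ {B0,B1,B4} = {B0,B1}; idom=B1

DF walk-up:
  B1←B0: walk · to B0
  B1←B5: walk B5→B1 to B0
  B4←B2: walk B2 to B1
  B4←B3: walk B3 to B1
  B5←B2: walk B2 to B1
  B5←B3: walk B3 to B1
  B7←B1: walk · to B1
  B7←B4: walk B4 to B1
  B0: DF=∅
  B1: DF={B1}
  B2: DF={B4,B5}
  B3: DF={B4,B5}
  B4: DF={B7}
  B5: DF={B1}
  B6: DF=∅
  B7: DF=∅

DF(B5) = ["B1"]

Answer: ["B1"]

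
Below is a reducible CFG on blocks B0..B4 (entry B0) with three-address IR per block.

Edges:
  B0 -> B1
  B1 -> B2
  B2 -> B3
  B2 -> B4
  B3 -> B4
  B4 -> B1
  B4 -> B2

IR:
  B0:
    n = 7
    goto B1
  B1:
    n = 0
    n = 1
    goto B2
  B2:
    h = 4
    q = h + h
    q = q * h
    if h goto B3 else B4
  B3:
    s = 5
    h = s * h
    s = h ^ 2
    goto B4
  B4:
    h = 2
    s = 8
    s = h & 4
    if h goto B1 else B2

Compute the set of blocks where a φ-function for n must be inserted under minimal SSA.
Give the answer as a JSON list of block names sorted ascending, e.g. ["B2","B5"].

Answer: ["B1"]

Analysis:
idom tree: B1←B0 B2←B1 B3←B2 B4←B2
Dom at joins:
  B1: preds {B0,B4}: {B0} ∩ {B0,B1,B2,B4} = {B0}; idom=B0
  B2: preds {B1,B4}: {B0,B1} ∩ {B0,B1,B2,B4} = {B0,B1}; idom=B1
  B4: preds {B2,B3}: {B0,B1,B2} ∩ {B0,B1,B2,B3} = {B0,B1,B2}; idom=B2

DF derivation:
  join B1 pred B0: · stop@B0
  join B1 pred B4: B4→B2→B1 stop@B0
  join B2 pred B1: · stop@B1
  join B2 pred B4: B4→B2 stop@B1
  join B4 pred B2: · stop@B2
  join B4 pred B3: B3 stop@B2
  B0: DF=∅
  B1: DF={B1}
  B2: DF={B1,B2}
  B3: DF={B4}
  B4: DF={B1,B2}

φ for n: defs {B0,B1}
  DF⁺ = {B1}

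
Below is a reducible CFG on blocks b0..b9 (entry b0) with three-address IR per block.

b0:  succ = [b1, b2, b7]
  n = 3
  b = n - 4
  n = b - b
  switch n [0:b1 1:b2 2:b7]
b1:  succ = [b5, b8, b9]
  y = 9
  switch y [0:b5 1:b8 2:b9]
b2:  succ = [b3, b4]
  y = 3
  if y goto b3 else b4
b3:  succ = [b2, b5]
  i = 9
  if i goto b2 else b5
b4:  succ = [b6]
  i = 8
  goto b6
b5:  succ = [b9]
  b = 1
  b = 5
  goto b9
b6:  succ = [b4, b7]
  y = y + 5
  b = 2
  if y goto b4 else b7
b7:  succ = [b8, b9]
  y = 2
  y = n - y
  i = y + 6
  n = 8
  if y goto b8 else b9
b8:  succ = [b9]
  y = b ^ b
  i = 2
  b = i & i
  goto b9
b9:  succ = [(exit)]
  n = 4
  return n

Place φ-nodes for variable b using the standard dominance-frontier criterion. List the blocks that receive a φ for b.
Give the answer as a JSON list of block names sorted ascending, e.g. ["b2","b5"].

Answer: ["b4", "b7", "b8", "b9"]

Analysis:
idom tree: b1←b0 b2←b0 b3←b2 b4←b2 b5←b0 b6←b4 b7←b0 b8←b0 b9←b0
Dom∩ at merges:
  b2: preds {b0,b3}: {b0} ∩ {b0,b2,b3} = {b0}; idom=b0
  b4: preds {b2,b6}: {b0,b2} ∩ {b0,b2,b4,b6} = {b0,b2}; idom=b2
  b5: preds {b1,b3}: {b0,b1} ∩ {b0,b2,b3} = {b0}; idom=b0
  b7: preds {b0,b6}: {b0} ∩ {b0,b2,b4,b6} = {b0}; idom=b0
  b8: preds {b1,b7}: {b0,b1} ∩ {b0,b7} = {b0}; idom=b0
  b9: preds {b1,b5,b7,b8}: {b0,b1} ∩ {b0,b5} ∩ {b0,b7} ∩ {b0,b8} = {b0}; idom=b0

DF derivation:
  b2←b0: walk · to b0
  b2←b3: walk b3→b2 to b0
  b4←b2: walk · to b2
  b4←b6: walk b6→b4 to b2
  b5←b1: walk b1 to b0
  b5←b3: walk b3→b2 to b0
  b7←b0: walk · to b0
  b7←b6: walk b6→b4→b2 to b0
  b8←b1: walk b1 to b0
  b8←b7: walk b7 to b0
  b9←b1: walk b1 to b0
  b9←b5: walk b5 to b0
  b9←b7: walk b7 to b0
  b9←b8: walk b8 to b0
  b0 → ∅
  b1 → {b5,b8,b9}
  b2 → {b2,b5,b7}
  b3 → {b2,b5}
  b4 → {b4,b7}
  b5 → {b9}
  b6 → {b4,b7}
  b7 → {b8,b9}
  b8 → {b9}
  b9 → ∅

φ for b: defs {b0,b5,b6,b8}
  DF⁺ = {b4,b7,b8,b9}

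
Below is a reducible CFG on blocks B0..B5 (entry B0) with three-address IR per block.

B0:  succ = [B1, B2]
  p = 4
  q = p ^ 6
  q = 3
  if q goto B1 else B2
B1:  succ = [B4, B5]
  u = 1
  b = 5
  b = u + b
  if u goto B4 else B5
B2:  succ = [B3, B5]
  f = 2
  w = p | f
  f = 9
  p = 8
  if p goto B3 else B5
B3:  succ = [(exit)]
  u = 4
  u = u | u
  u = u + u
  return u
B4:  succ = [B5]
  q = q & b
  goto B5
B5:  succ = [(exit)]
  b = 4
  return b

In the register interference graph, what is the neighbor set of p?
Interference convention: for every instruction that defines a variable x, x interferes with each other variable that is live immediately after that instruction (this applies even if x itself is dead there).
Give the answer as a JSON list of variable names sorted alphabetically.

Per-block:
  B0: {p,q} / ∅
  B1: {b,u} / ∅
  B2: {f,p,w} / {p}
  B3: {u} / ∅
  B4: {q} / {b,q}
  B5: {b} / ∅

Liveness:
  live B0: ∅→{p,q}
  live B1: {q}→{b,q}
  live B2: {p}→∅
  live B3: ∅→∅
  live B4: {b,q}→∅
  live B5: ∅→∅

Interfere edges:
  b — {q,u}
  f — {p}
  p — {f,q}
  q — {b,p,u}
  u — {b,q}
  w — ∅

N(p) = ["f", "q"]

Answer: ["f", "q"]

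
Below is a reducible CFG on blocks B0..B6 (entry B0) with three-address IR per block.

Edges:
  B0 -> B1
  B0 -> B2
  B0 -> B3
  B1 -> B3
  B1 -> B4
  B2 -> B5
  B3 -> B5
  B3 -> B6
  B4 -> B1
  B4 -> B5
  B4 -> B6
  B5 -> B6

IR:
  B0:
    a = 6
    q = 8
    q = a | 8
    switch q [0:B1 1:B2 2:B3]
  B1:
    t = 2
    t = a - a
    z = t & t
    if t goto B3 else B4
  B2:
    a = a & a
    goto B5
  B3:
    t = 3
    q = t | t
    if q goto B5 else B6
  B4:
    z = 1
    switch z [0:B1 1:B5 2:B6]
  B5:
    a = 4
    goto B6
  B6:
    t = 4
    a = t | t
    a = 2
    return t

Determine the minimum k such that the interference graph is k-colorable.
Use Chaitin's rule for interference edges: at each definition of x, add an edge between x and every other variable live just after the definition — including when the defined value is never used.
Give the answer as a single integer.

def/use:
  B0: {a,q} / ∅
  B1: {t,z} / {a}
  B2: {a} / {a}
  B3: {q,t} / ∅
  B4: {z} / ∅
  B5: {a} / ∅
  B6: {a,t} / ∅

Backward fixpoint:
  live B0: ∅→{a}
  live B1: {a}→{a}
  live B2: {a}→∅
  live B3: ∅→∅
  live B4: {a}→{a}
  live B5: ∅→∅
  live B6: ∅→∅

Interference:
  a — {q,t,z}
  q — {a}
  t — {a,z}
  z — {a,t}

Chromatic number:
  lower bound: {a,t,z} mutually conflict ⇒ χ ≥ 3
  assign a→r0 q→r1 t→r1 z→r2 — no edge inside a register ⇒ χ ≤ 3
  χ = 3

Answer: 3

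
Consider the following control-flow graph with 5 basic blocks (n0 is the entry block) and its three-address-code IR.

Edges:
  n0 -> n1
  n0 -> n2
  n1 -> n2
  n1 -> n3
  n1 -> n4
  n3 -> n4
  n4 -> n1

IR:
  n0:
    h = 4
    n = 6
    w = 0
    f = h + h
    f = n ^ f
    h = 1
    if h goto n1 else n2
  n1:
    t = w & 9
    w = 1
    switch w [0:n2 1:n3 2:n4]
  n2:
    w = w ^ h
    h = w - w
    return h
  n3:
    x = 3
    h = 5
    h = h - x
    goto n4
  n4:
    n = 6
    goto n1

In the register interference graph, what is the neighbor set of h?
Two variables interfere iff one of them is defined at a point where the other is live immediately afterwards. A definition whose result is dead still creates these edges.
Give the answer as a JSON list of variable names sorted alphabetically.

Block summaries:
  n0: {f,h,n,w} / ∅
  n1: {t,w} / {w}
  n2: {h,w} / {h,w}
  n3: {h,x} / ∅
  n4: {n} / ∅

Backward fixpoint:
  n0: in=∅ out={h,w}
  n1: in={h,w} out={h,w}
  n2: in={h,w} out=∅
  n3: in={w} out={h,w}
  n4: in={h,w} out={h,w}

Interference:
  f — {n,w}
  h — {n,t,w,x}
  n — {f,h,w}
  t — {h}
  w — {f,h,n,x}
  x — {h,w}

N(h) = ["n", "t", "w", "x"]

Answer: ["n", "t", "w", "x"]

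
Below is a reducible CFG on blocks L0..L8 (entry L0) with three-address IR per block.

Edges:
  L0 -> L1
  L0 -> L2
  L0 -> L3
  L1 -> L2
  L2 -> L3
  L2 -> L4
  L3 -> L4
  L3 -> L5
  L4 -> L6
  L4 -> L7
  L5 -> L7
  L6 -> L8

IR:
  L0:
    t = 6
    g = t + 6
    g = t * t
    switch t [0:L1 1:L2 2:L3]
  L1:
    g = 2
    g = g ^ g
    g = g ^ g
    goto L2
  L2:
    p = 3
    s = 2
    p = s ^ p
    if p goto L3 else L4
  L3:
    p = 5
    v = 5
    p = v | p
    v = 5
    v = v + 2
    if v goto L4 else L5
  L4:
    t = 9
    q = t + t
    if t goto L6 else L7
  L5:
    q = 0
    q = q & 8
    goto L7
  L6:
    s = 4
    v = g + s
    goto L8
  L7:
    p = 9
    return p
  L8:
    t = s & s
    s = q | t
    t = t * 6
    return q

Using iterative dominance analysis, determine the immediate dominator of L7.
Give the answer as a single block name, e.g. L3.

Answer: L0

Derivation:
idom tree: L1←L0 L2←L0 L3←L0 L4←L0 L5←L3 L6←L4 L7←L0 L8←L6
Join-block Dom:
  L2: preds {L0,L1}: {L0} ∩ {L0,L1} = {L0}; idom=L0
  L3: preds {L0,L2}: {L0} ∩ {L0,L2} = {L0}; idom=L0
  L4: preds {L2,L3}: {L0,L2} ∩ {L0,L3} = {L0}; idom=L0
  L7: preds {L4,L5}: {L0,L4} ∩ {L0,L3,L5} = {L0}; idom=L0

idom(L7) = L0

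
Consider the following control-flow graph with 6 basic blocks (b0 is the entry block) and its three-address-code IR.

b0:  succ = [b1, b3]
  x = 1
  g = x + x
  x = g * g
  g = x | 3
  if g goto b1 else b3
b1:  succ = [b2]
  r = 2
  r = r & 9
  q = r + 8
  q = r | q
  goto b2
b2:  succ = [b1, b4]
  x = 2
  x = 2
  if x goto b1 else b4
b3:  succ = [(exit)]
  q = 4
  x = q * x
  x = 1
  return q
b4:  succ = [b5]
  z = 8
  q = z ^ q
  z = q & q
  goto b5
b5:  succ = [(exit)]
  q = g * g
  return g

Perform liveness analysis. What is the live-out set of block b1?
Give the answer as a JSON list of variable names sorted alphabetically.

Block summaries:
  b0 def {g,x} use ∅
  b1 def {q,r} use ∅
  b2 def {x} use ∅
  b3 def {q,x} use {x}
  b4 def {q,z} use {q}
  b5 def {q} use {g}

Liveness:
  b0: in=∅ out={g,x}
  b1: in={g} out={g,q}
  b2: in={g,q} out={g,q}
  b3: in={x} out=∅
  b4: in={g,q} out={g}
  b5: in={g} out=∅

live-out(b1) = ["g", "q"]

Answer: ["g", "q"]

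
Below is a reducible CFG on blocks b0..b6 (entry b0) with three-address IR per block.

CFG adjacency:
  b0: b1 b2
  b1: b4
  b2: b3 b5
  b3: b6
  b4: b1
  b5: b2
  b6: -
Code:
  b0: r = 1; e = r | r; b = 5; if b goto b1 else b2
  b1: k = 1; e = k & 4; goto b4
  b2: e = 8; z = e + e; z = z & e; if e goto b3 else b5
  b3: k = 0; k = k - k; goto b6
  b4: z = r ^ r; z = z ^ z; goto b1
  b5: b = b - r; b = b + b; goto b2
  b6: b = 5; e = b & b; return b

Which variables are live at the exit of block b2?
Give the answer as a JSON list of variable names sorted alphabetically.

Answer: ["b", "r"]

Analysis:
Block summaries:
  b0: def={b,e,r} ue=∅
  b1: def={e,k} ue=∅
  b2: def={e,z} ue=∅
  b3: def={k} ue=∅
  b4: def={z} ue={r}
  b5: def={b} ue={b,r}
  b6: def={b,e} ue=∅

Liveness:
  live b0: ∅→{b,r}
  live b1: {r}→{r}
  live b2: {b,r}→{b,r}
  live b3: ∅→∅
  live b4: {r}→{r}
  live b5: {b,r}→{b,r}
  live b6: ∅→∅

live-out(b2) = ["b", "r"]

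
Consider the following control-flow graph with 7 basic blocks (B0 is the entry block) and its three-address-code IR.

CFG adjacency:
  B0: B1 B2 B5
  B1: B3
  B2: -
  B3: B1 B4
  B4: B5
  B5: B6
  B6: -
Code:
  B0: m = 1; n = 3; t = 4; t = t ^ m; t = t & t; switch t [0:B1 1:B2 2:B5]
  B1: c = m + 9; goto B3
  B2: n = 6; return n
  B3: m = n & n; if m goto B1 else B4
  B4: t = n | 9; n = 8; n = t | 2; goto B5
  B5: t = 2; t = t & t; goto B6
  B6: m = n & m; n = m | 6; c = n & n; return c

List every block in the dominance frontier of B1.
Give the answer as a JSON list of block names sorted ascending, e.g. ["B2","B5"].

Answer: ["B1", "B5"]

Analysis:
idom tree: B1←B0 B2←B0 B3←B1 B4←B3 B5←B0 B6←B5
Dom∩ at merges:
  B1: preds {B0,B3}: {B0} ∩ {B0,B1,B3} = {B0}; idom=B0
  B5: preds {B0,B4}: {B0} ∩ {B0,B1,B3,B4} = {B0}; idom=B0

DF walk-up:
  B1←B0: walk · to B0
  B1←B3: walk B3→B1 to B0
  B5←B0: walk · to B0
  B5←B4: walk B4→B3→B1 to B0
  DF(B0)=∅
  DF(B1)={B1,B5}
  DF(B2)=∅
  DF(B3)={B1,B5}
  DF(B4)={B5}
  DF(B5)=∅
  DF(B6)=∅

DF(B1) = ["B1", "B5"]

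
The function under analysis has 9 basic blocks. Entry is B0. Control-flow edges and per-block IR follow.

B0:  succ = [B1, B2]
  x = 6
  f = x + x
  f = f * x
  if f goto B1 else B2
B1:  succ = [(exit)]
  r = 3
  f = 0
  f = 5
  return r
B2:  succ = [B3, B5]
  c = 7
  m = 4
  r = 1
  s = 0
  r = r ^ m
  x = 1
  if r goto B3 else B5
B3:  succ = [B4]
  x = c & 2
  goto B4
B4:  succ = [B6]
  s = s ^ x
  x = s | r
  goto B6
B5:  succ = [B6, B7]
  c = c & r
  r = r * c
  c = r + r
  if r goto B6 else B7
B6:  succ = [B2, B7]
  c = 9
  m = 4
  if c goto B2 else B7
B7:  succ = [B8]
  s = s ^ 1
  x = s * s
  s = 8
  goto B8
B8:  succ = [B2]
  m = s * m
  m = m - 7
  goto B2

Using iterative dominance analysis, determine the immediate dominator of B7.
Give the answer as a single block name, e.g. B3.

Answer: B2

Working:
idom tree: B1←B0 B2←B0 B3←B2 B4←B3 B5←B2 B6←B2 B7←B2 B8←B7
Join-block Dom:
  B2: preds {B0,B6,B8}: {B0} ∩ {B0,B2,B6} ∩ {B0,B2,B7,B8} = {B0}; idom=B0
  B6: preds {B4,B5}: {B0,B2,B3,B4} ∩ {B0,B2,B5} = {B0,B2}; idom=B2
  B7: preds {B5,B6}: {B0,B2,B5} ∩ {B0,B2,B6} = {B0,B2}; idom=B2

idom(B7) = B2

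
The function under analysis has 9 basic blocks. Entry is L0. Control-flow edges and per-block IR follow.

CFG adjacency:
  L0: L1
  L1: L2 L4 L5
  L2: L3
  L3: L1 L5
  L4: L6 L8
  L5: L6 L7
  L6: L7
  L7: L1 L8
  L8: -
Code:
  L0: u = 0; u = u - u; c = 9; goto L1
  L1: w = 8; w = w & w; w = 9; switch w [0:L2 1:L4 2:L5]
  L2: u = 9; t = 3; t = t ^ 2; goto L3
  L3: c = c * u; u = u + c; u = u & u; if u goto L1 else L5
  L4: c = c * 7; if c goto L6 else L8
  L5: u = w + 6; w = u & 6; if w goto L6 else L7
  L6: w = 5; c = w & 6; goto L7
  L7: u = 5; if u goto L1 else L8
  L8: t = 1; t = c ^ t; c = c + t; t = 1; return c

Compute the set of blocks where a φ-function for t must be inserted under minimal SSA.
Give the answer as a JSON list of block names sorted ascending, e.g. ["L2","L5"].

idom tree: L1←L0 L2←L1 L3←L2 L4←L1 L5←L1 L6←L1 L7←L1 L8←L1
Dom∩ at merges:
  L1: preds {L0,L3,L7}: {L0} ∩ {L0,L1,L2,L3} ∩ {L0,L1,L7} = {L0}; idom=L0
  L5: preds {L1,L3}: {L0,L1} ∩ {L0,L1,L2,L3} = {L0,L1}; idom=L1
  L6: preds {L4,L5}: {L0,L1,L4} ∩ {L0,L1,L5} = {L0,L1}; idom=L1
  L7: preds {L5,L6}: {L0,L1,L5} ∩ {L0,L1,L6} = {L0,L1}; idom=L1
  L8: preds {L4,L7}: {L0,L1,L4} ∩ {L0,L1,L7} = {L0,L1}; idom=L1

DF derivation:
  join L1 pred L0: · stop@L0
  join L1 pred L3: L3→L2→L1 stop@L0
  join L1 pred L7: L7→L1 stop@L0
  join L5 pred L1: · stop@L1
  join L5 pred L3: L3→L2 stop@L1
  join L6 pred L4: L4 stop@L1
  join L6 pred L5: L5 stop@L1
  join L7 pred L5: L5 stop@L1
  join L7 pred L6: L6 stop@L1
  join L8 pred L4: L4 stop@L1
  join L8 pred L7: L7 stop@L1
  L0: DF=∅
  L1: DF={L1}
  L2: DF={L1,L5}
  L3: DF={L1,L5}
  L4: DF={L6,L8}
  L5: DF={L6,L7}
  L6: DF={L7}
  L7: DF={L1,L8}
  L8: DF=∅

φ for t: defs {L2,L8}
  DF⁺ = {L1,L5,L6,L7,L8}

Answer: ["L1", "L5", "L6", "L7", "L8"]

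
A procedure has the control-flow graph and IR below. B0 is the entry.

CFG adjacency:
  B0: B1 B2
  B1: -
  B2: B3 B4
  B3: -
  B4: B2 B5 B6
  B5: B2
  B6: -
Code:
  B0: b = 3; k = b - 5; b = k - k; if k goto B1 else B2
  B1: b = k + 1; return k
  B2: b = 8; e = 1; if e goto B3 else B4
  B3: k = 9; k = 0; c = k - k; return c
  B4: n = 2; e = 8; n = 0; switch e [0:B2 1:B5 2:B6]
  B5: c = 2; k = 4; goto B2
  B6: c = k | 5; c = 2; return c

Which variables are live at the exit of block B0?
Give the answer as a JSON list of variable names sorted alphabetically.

Per-block:
  B0 def {b,k} use ∅
  B1 def {b} use {k}
  B2 def {b,e} use ∅
  B3 def {c,k} use ∅
  B4 def {e,n} use ∅
  B5 def {c,k} use ∅
  B6 def {c} use {k}

Backward fixpoint:
  B0 li=∅ lo={k}
  B1 li={k} lo=∅
  B2 li={k} lo={k}
  B3 li=∅ lo=∅
  B4 li={k} lo={k}
  B5 li=∅ lo={k}
  B6 li={k} lo=∅

live-out(B0) = ["k"]

Answer: ["k"]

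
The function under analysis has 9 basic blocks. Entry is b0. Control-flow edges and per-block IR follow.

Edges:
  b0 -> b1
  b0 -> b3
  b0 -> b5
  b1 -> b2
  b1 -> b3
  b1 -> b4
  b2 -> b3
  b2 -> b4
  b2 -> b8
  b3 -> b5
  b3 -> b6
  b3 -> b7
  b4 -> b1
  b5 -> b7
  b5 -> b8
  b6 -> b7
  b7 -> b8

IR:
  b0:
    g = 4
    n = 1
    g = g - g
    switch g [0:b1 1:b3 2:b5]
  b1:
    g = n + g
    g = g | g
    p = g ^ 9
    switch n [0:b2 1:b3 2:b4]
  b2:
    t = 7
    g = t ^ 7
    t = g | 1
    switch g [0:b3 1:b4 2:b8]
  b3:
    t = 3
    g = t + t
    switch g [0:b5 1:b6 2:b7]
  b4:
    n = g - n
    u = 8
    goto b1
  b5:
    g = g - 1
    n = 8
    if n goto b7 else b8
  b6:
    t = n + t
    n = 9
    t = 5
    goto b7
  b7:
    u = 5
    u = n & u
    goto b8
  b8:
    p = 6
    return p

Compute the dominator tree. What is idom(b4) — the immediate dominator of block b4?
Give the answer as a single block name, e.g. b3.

Answer: b1

Derivation:
idom tree: b1←b0 b2←b1 b3←b0 b4←b1 b5←b0 b6←b3 b7←b0 b8←b0
Dom at joins:
  b1: preds {b0,b4}: {b0} ∩ {b0,b1,b4} = {b0}; idom=b0
  b3: preds {b0,b1,b2}: {b0} ∩ {b0,b1} ∩ {b0,b1,b2} = {b0}; idom=b0
  b4: preds {b1,b2}: {b0,b1} ∩ {b0,b1,b2} = {b0,b1}; idom=b1
  b5: preds {b0,b3}: {b0} ∩ {b0,b3} = {b0}; idom=b0
  b7: preds {b3,b5,b6}: {b0,b3} ∩ {b0,b5} ∩ {b0,b3,b6} = {b0}; idom=b0
  b8: preds {b2,b5,b7}: {b0,b1,b2} ∩ {b0,b5} ∩ {b0,b7} = {b0}; idom=b0

idom(b4) = b1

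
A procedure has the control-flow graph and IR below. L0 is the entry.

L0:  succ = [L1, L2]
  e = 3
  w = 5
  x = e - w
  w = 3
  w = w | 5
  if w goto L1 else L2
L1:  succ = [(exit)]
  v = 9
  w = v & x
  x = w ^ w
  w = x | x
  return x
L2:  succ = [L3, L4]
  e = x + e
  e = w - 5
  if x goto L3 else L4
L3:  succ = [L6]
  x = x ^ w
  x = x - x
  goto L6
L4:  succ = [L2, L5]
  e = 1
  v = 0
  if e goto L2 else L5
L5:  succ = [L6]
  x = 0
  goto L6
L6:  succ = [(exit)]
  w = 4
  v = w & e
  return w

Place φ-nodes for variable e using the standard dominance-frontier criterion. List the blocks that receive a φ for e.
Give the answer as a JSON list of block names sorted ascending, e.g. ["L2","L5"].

Answer: ["L2", "L6"]

Analysis:
idom tree: L1←L0 L2←L0 L3←L2 L4←L2 L5←L4 L6←L2
Join-block Dom:
  L2: preds {L0,L4}: {L0} ∩ {L0,L2,L4} = {L0}; idom=L0
  L6: preds {L3,L5}: {L0,L2,L3} ∩ {L0,L2,L4,L5} = {L0,L2}; idom=L2

Frontier:
  L2←L0: walk · to L0
  L2←L4: walk L4→L2 to L0
  L6←L3: walk L3 to L2
  L6←L5: walk L5→L4 to L2
  L0 → ∅
  L1 → ∅
  L2 → {L2}
  L3 → {L6}
  L4 → {L2,L6}
  L5 → {L6}
  L6 → ∅

φ for e: defs {L0,L2,L4}
  DF⁺ = {L2,L6}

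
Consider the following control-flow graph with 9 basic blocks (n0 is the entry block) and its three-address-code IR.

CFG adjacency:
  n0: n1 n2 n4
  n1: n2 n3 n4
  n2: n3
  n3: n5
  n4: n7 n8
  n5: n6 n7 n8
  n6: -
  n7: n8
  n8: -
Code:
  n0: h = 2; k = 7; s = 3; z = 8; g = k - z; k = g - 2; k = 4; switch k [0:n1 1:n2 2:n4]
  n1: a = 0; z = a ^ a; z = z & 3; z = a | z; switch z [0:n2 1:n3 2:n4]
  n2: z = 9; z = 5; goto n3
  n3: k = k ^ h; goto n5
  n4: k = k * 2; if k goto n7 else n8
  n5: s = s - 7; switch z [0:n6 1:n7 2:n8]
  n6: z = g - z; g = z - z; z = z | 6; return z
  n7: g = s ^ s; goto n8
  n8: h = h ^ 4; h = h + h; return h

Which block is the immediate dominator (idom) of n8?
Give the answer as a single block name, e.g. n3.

Answer: n0

Analysis:
idom tree: n1←n0 n2←n0 n3←n0 n4←n0 n5←n3 n6←n5 n7←n0 n8←n0
Dom at joins:
  n2: preds {n0,n1}: {n0} ∩ {n0,n1} = {n0}; idom=n0
  n3: preds {n1,n2}: {n0,n1} ∩ {n0,n2} = {n0}; idom=n0
  n4: preds {n0,n1}: {n0} ∩ {n0,n1} = {n0}; idom=n0
  n7: preds {n4,n5}: {n0,n4} ∩ {n0,n3,n5} = {n0}; idom=n0
  n8: preds {n4,n5,n7}: {n0,n4} ∩ {n0,n3,n5} ∩ {n0,n7} = {n0}; idom=n0

idom(n8) = n0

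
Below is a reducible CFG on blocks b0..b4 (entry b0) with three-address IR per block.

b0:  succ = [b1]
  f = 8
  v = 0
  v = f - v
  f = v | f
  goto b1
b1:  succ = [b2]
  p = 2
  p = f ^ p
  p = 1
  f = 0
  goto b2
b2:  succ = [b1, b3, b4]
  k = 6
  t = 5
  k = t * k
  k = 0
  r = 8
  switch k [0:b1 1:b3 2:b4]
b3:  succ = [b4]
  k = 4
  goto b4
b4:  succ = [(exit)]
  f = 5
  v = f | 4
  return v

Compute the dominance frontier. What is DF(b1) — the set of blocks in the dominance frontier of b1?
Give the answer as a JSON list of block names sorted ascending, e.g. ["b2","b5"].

idom tree: b1←b0 b2←b1 b3←b2 b4←b2
Join-block Dom:
  b1: preds {b0,b2}: {b0} ∩ {b0,b1,b2} = {b0}; idom=b0
  b4: preds {b2,b3}: {b0,b1,b2} ∩ {b0,b1,b2,b3} = {b0,b1,b2}; idom=b2

DF derivation:
  b1←b0: walk · to b0
  b1←b2: walk b2→b1 to b0
  b4←b2: walk · to b2
  b4←b3: walk b3 to b2
  DF(b0)=∅
  DF(b1)={b1}
  DF(b2)={b1}
  DF(b3)={b4}
  DF(b4)=∅

DF(b1) = ["b1"]

Answer: ["b1"]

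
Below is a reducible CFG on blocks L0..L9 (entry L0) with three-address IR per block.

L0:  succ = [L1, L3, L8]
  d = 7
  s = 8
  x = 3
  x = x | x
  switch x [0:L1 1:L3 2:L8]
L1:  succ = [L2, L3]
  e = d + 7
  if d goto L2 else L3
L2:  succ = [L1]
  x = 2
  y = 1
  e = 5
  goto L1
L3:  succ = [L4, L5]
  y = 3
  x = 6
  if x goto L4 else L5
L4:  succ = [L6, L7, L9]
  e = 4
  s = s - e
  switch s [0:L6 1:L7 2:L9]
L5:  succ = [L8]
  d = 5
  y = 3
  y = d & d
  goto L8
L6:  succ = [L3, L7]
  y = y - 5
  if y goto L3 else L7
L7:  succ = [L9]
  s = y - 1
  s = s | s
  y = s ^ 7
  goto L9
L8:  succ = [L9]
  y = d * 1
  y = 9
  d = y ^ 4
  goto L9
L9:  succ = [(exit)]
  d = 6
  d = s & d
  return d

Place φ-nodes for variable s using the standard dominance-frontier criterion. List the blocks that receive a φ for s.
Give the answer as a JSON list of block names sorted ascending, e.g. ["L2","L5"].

Answer: ["L3", "L8", "L9"]

Analysis:
idom tree: L1←L0 L2←L1 L3←L0 L4←L3 L5←L3 L6←L4 L7←L4 L8←L0 L9←L0
Dom at joins:
  L1: preds {L0,L2}: {L0} ∩ {L0,L1,L2} = {L0}; idom=L0
  L3: preds {L0,L1,L6}: {L0} ∩ {L0,L1} ∩ {L0,L3,L4,L6} = {L0}; idom=L0
  L7: preds {L4,L6}: {L0,L3,L4} ∩ {L0,L3,L4,L6} = {L0,L3,L4}; idom=L4
  L8: preds {L0,L5}: {L0} ∩ {L0,L3,L5} = {L0}; idom=L0
  L9: preds {L4,L7,L8}: {L0,L3,L4} ∩ {L0,L3,L4,L7} ∩ {L0,L8} = {L0}; idom=L0

DF derivation:
  join L1 pred L0: · stop@L0
  join L1 pred L2: L2→L1 stop@L0
  join L3 pred L0: · stop@L0
  join L3 pred L1: L1 stop@L0
  join L3 pred L6: L6→L4→L3 stop@L0
  join L7 pred L4: · stop@L4
  join L7 pred L6: L6 stop@L4
  join L8 pred L0: · stop@L0
  join L8 pred L5: L5→L3 stop@L0
  join L9 pred L4: L4→L3 stop@L0
  join L9 pred L7: L7→L4→L3 stop@L0
  join L9 pred L8: L8 stop@L0
  L0 → ∅
  L1 → {L1,L3}
  L2 → {L1}
  L3 → {L3,L8,L9}
  L4 → {L3,L9}
  L5 → {L8}
  L6 → {L3,L7}
  L7 → {L9}
  L8 → {L9}
  L9 → ∅

φ for s: defs {L0,L4,L7}
  DF⁺ = {L3,L8,L9}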